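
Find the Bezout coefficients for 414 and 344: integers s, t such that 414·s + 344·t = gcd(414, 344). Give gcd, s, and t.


Euclidean algorithm on (414, 344) — divide until remainder is 0:
  414 = 1 · 344 + 70
  344 = 4 · 70 + 64
  70 = 1 · 64 + 6
  64 = 10 · 6 + 4
  6 = 1 · 4 + 2
  4 = 2 · 2 + 0
gcd(414, 344) = 2.
Track Bezout coefficients alongside the remainders: start with r₀ = 414 = a·1 + b·0 (s = 1, t = 0) and r₁ = 344 = a·0 + b·1 (s = 0, t = 1); each new remainder r_{k+1} = r_{k-1} − q_k·r_k inherits s_{k+1} = s_{k-1} − q_k·s_k, t_{k+1} = t_{k-1} − q_k·t_k, so r_k = a·s_k + b·t_k at every step:
  q = 1: r = 70, s = 1 − 1·0 = 1, t = 0 − 1·1 = -1  (check: 414·1 + 344·(-1) = 70)
  q = 4: r = 64, s = 0 − 4·1 = -4, t = 1 − 4·(-1) = 5  (check: 414·(-4) + 344·5 = 64)
  q = 1: r = 6, s = 1 − 1·(-4) = 5, t = -1 − 1·5 = -6  (check: 414·5 + 344·(-6) = 6)
  q = 10: r = 4, s = -4 − 10·5 = -54, t = 5 − 10·(-6) = 65  (check: 414·(-54) + 344·65 = 4)
  q = 1: r = 2, s = 5 − 1·(-54) = 59, t = -6 − 1·65 = -71  (check: 414·59 + 344·(-71) = 2)
The row with r = 2 (the gcd) gives the Bezout coefficients s = 59, t = -71.
Result: 414 · (59) + 344 · (-71) = 2.

gcd(414, 344) = 2; s = 59, t = -71 (check: 414·59 + 344·(-71) = 2).


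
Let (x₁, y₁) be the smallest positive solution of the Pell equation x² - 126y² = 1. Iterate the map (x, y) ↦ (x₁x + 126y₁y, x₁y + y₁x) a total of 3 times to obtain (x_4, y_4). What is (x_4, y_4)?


Step 1: Find the fundamental solution (x₁, y₁) of x² - 126y² = 1.
  Expand √126 as a continued fraction. a₀ = ⌊√126⌋ = 11; iterate m_{k+1} = d_k·a_k − m_k, d_{k+1} = (126 − m_{k+1}²)/d_k, a_{k+1} = ⌊(a₀ + m_{k+1})/d_{k+1}⌋ (starting m₀ = 0, d₀ = 1), with convergents p_k = a_k·p_{k-1} + p_{k-2}, q_k = a_k·q_{k-1} + q_{k-2} (p₋₁ = 1, q₋₁ = 0):
  k = 0: a₀ = 11; p₀/q₀ = 11/1; p₀² − 126·q₀² = 121 − 126 = -5.
  k = 1: m = 11, d = 5, a = ⌊(11 + 11)/5⌋ = 4; p/q = (4·11 + 1)/(4·1 + 0) = 45/4; p² − 126·q² = 2025 − 2016 = 9.
  k = 2: m = 9, d = 9, a = ⌊(11 + 9)/9⌋ = 2; p/q = (2·45 + 11)/(2·4 + 1) = 101/9; p² − 126·q² = 10201 − 10206 = -5.
  k = 3: m = 9, d = 5, a = ⌊(11 + 9)/5⌋ = 4; p/q = (4·101 + 45)/(4·9 + 4) = 449/40; p² − 126·q² = 201601 − 201600 = 1.
  The first convergent with p² − 126·q² = 1 gives the fundamental solution (x₁, y₁) = (449, 40).
Step 2: Apply the recurrence (x_{n+1}, y_{n+1}) = (x₁x_n + 126y₁y_n, x₁y_n + y₁x_n) repeatedly.
  From (x_1, y_1) = (449, 40): x_2 = 449·449 + 126·40·40 = 403201; y_2 = 449·40 + 40·449 = 35920.
  From (x_2, y_2) = (403201, 35920): x_3 = 449·403201 + 126·40·35920 = 362074049; y_3 = 449·35920 + 40·403201 = 32256120.
  From (x_3, y_3) = (362074049, 32256120): x_4 = 449·362074049 + 126·40·32256120 = 325142092801; y_4 = 449·32256120 + 40·362074049 = 28965959840.
Step 3: Verify x_4² - 126·y_4² = 105717380511014096025601 - 105717380511014096025600 = 1 (should be 1). ✓

(x_1, y_1) = (449, 40); (x_4, y_4) = (325142092801, 28965959840).


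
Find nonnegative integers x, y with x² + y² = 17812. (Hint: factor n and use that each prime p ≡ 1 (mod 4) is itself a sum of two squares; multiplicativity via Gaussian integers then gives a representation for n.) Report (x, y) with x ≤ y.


Step 1: Factor n = 17812 = 2^2 · 61 · 73.
Step 2: Check the mod-4 condition on each prime factor: 2 = 2 (special); 61 ≡ 1 (mod 4), exponent 1; 73 ≡ 1 (mod 4), exponent 1.
All primes ≡ 3 (mod 4) appear to even exponent (or don't appear), so by the two-squares theorem n IS expressible as a sum of two squares.
Step 3: Build a representation. Group n = k² · m with k = 2 and m = 61 · 73 = 4453 (a product of primes ≡ 1 (mod 4)); a representation of m scales to one of n via (k·x)² + (k·y)² = k²(x² + y²). Each prime p ≡ 1 (mod 4) is itself a sum of two squares; find a² by testing p − a² for a perfect square:
  61: 61 − 1² = 60, 61 − 2² = 57, 61 − 3² = 52, 61 − 4² = 45, 61 − 5² = 36 = 6² ⇒ 61 = 5² + 6².
  73: 73 − 1² = 72, 73 − 2² = 69, 73 − 3² = 64 = 8² ⇒ 73 = 3² + 8².
  Combine using the Brahmagupta–Fibonacci identity (a² + b²)(c² + d²) = (ac − bd)² + (ad + bc)² = (ac + bd)² + (ad − bc)²:
  61 · 73 = 4453: from (5² + 6²)(3² + 8²), take (5·3 − 6·8, 5·8 + 6·3) = (15 − 48, 40 + 18) = (-33, 58); dropping signs (only squares matter) gives (33, 58); check 33² + 58² = 1089 + 3364 = 4453 ✓.
  Scale by k = 2: (2·33, 2·58) = (66, 116).
Step 4: Order so x ≤ y and verify: 66² + 116² = 4356 + 13456 = 17812 = n. ✓

n = 17812 = 66² + 116² (one valid representation with x ≤ y).


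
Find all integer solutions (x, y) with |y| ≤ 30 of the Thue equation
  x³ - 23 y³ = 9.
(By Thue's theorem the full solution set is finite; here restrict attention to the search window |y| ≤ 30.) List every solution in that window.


The equation is x³ - 23y³ = 9. For fixed y, x³ = 23·y³ + 9, so a solution requires the RHS to be a perfect cube.
Strategy: iterate y from -30 to 30, compute RHS = 23·y³ + 9, and check whether it is a (positive or negative) perfect cube.
Check small values of y:
  y = 0: RHS = 9 is not a perfect cube.
  y = 1: RHS = 32 is not a perfect cube.
  y = -1: RHS = -14 is not a perfect cube.
  y = 2: RHS = 193 is not a perfect cube.
  y = -2: RHS = -175 is not a perfect cube.
  y = 3: RHS = 630 is not a perfect cube.
  y = -3: RHS = -612 is not a perfect cube.
Continuing the search up to |y| = 30 finds no solutions either.
No (x, y) in the scanned range satisfies the equation.

No integer solutions with |y| ≤ 30.


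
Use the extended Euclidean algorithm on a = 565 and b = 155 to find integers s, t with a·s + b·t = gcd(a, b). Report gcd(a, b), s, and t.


Euclidean algorithm on (565, 155) — divide until remainder is 0:
  565 = 3 · 155 + 100
  155 = 1 · 100 + 55
  100 = 1 · 55 + 45
  55 = 1 · 45 + 10
  45 = 4 · 10 + 5
  10 = 2 · 5 + 0
gcd(565, 155) = 5.
Track Bezout coefficients alongside the remainders: start with r₀ = 565 = a·1 + b·0 (s = 1, t = 0) and r₁ = 155 = a·0 + b·1 (s = 0, t = 1); each new remainder r_{k+1} = r_{k-1} − q_k·r_k inherits s_{k+1} = s_{k-1} − q_k·s_k, t_{k+1} = t_{k-1} − q_k·t_k, so r_k = a·s_k + b·t_k at every step:
  q = 3: r = 100, s = 1 − 3·0 = 1, t = 0 − 3·1 = -3  (check: 565·1 + 155·(-3) = 100)
  q = 1: r = 55, s = 0 − 1·1 = -1, t = 1 − 1·(-3) = 4  (check: 565·(-1) + 155·4 = 55)
  q = 1: r = 45, s = 1 − 1·(-1) = 2, t = -3 − 1·4 = -7  (check: 565·2 + 155·(-7) = 45)
  q = 1: r = 10, s = -1 − 1·2 = -3, t = 4 − 1·(-7) = 11  (check: 565·(-3) + 155·11 = 10)
  q = 4: r = 5, s = 2 − 4·(-3) = 14, t = -7 − 4·11 = -51  (check: 565·14 + 155·(-51) = 5)
The row with r = 5 (the gcd) gives the Bezout coefficients s = 14, t = -51.
Result: 565 · (14) + 155 · (-51) = 5.

gcd(565, 155) = 5; s = 14, t = -51 (check: 565·14 + 155·(-51) = 5).


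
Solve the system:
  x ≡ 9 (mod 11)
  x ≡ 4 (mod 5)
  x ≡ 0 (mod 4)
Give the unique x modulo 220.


Moduli 11, 5, 4 are pairwise coprime; by CRT there is a unique solution modulo M = 11 · 5 · 4 = 220.
Solve pairwise, accumulating the modulus:
  Start with x ≡ 9 (mod 11).
  Combine with x ≡ 4 (mod 5): since gcd(11, 5) = 1, we get a unique residue mod 55.
    Write x = 9 + 11·t and substitute into x ≡ 4 (mod 5): 11·t ≡ 4 − 9 = -5 (mod 5).
    Reduce coefficients mod 5: 1·t ≡ 0 (mod 5).
    So t ≡ 0 (mod 5).
    Then x = 9 + 11·0 = 9, valid modulo lcm(11, 5) = 55: x ≡ 9 (mod 55).
  Combine with x ≡ 0 (mod 4): since gcd(55, 4) = 1, we get a unique residue mod 220.
    Write x = 9 + 55·t and substitute into x ≡ 0 (mod 4): 55·t ≡ 0 − 9 = -9 (mod 4).
    Reduce coefficients mod 4: 3·t ≡ 3 (mod 4).
    The inverse of 3 mod 4 is 3 (since 3·3 = 9 = 2·4 + 1), so t ≡ 3·3 = 9 ≡ 1 (mod 4).
    Then x = 9 + 55·1 = 64, valid modulo lcm(55, 4) = 220: x ≡ 64 (mod 220).
Verify: 64 mod 11 = 9 ✓, 64 mod 5 = 4 ✓, 64 mod 4 = 0 ✓.

x ≡ 64 (mod 220).


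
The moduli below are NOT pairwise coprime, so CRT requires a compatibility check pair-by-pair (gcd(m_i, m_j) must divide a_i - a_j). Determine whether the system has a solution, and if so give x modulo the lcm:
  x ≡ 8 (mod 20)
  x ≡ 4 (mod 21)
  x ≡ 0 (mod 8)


Moduli 20, 21, 8 are not pairwise coprime, so CRT works modulo lcm(m_i) when all pairwise compatibility conditions hold.
Pairwise compatibility: gcd(m_i, m_j) must divide a_i - a_j for every pair.
Merge one congruence at a time:
  Start: x ≡ 8 (mod 20).
  Combine with x ≡ 4 (mod 21): gcd(20, 21) = 1; 4 - 8 = -4, which IS divisible by 1, so compatible.
    Write x = 8 + 20·t and substitute into x ≡ 4 (mod 21): 20·t ≡ 4 − 8 = -4 (mod 21).
    Reduce coefficients mod 21: 20·t ≡ 17 (mod 21).
    The inverse of 20 mod 21 is 20 (since 20·20 = 400 = 19·21 + 1), so t ≡ 20·17 = 340 ≡ 4 (mod 21).
    Then x = 8 + 20·4 = 88, valid modulo lcm(20, 21) = 420: x ≡ 88 (mod 420).
  Combine with x ≡ 0 (mod 8): gcd(420, 8) = 4; 0 - 88 = -88, which IS divisible by 4, so compatible.
    Write x = 88 + 420·t and substitute into x ≡ 0 (mod 8): 420·t ≡ 0 − 88 = -88 (mod 8).
    Divide the congruence (and modulus) by g = 4: 105·t ≡ -22 (mod 2).
    Reduce coefficients mod 2: 1·t ≡ 0 (mod 2).
    So t ≡ 0 (mod 2).
    Then x = 88 + 420·0 = 88, valid modulo lcm(420, 8) = 840: x ≡ 88 (mod 840).
Verify: 88 mod 20 = 8, 88 mod 21 = 4, 88 mod 8 = 0.

x ≡ 88 (mod 840).


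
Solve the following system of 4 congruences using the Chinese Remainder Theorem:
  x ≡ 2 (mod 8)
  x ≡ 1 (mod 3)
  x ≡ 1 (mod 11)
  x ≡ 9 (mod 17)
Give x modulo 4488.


Product of moduli M = 8 · 3 · 11 · 17 = 4488.
Merge one congruence at a time:
  Start: x ≡ 2 (mod 8).
  Combine with x ≡ 1 (mod 3); new modulus lcm = 24.
    Write x = 2 + 8·t and substitute into x ≡ 1 (mod 3): 8·t ≡ 1 − 2 = -1 (mod 3).
    Reduce coefficients mod 3: 2·t ≡ 2 (mod 3).
    The inverse of 2 mod 3 is 2 (since 2·2 = 4 = 1·3 + 1), so t ≡ 2·2 = 4 ≡ 1 (mod 3).
    Then x = 2 + 8·1 = 10, valid modulo lcm(8, 3) = 24: x ≡ 10 (mod 24).
  Combine with x ≡ 1 (mod 11); new modulus lcm = 264.
    Write x = 10 + 24·t and substitute into x ≡ 1 (mod 11): 24·t ≡ 1 − 10 = -9 (mod 11).
    Reduce coefficients mod 11: 2·t ≡ 2 (mod 11).
    The inverse of 2 mod 11 is 6 (since 2·6 = 12 = 1·11 + 1), so t ≡ 6·2 = 12 ≡ 1 (mod 11).
    Then x = 10 + 24·1 = 34, valid modulo lcm(24, 11) = 264: x ≡ 34 (mod 264).
  Combine with x ≡ 9 (mod 17); new modulus lcm = 4488.
    Write x = 34 + 264·t and substitute into x ≡ 9 (mod 17): 264·t ≡ 9 − 34 = -25 (mod 17).
    Reduce coefficients mod 17: 9·t ≡ 9 (mod 17).
    The inverse of 9 mod 17 is 2 (since 9·2 = 18 = 1·17 + 1), so t ≡ 2·9 = 18 ≡ 1 (mod 17).
    Then x = 34 + 264·1 = 298, valid modulo lcm(264, 17) = 4488: x ≡ 298 (mod 4488).
Verify against each original: 298 mod 8 = 2, 298 mod 3 = 1, 298 mod 11 = 1, 298 mod 17 = 9.

x ≡ 298 (mod 4488).


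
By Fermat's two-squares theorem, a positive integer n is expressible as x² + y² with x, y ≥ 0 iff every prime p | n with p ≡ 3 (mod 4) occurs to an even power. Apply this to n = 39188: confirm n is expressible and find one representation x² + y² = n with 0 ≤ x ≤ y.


Step 1: Factor n = 39188 = 2^2 · 97 · 101.
Step 2: Check the mod-4 condition on each prime factor: 2 = 2 (special); 97 ≡ 1 (mod 4), exponent 1; 101 ≡ 1 (mod 4), exponent 1.
All primes ≡ 3 (mod 4) appear to even exponent (or don't appear), so by the two-squares theorem n IS expressible as a sum of two squares.
Step 3: Build a representation. Group n = k² · m with k = 2 and m = 97 · 101 = 9797 (a product of primes ≡ 1 (mod 4)); a representation of m scales to one of n via (k·x)² + (k·y)² = k²(x² + y²). Each prime p ≡ 1 (mod 4) is itself a sum of two squares; find a² by testing p − a² for a perfect square:
  97: 97 − 1² = 96, 97 − 2² = 93, 97 − 3² = 88, 97 − 4² = 81 = 9² ⇒ 97 = 4² + 9².
  101: 101 − 1² = 100 = 10² ⇒ 101 = 1² + 10².
  Combine using the Brahmagupta–Fibonacci identity (a² + b²)(c² + d²) = (ac − bd)² + (ad + bc)² = (ac + bd)² + (ad − bc)²:
  97 · 101 = 9797: from (4² + 9²)(1² + 10²), take (4·1 − 9·10, 4·10 + 9·1) = (4 − 90, 40 + 9) = (-86, 49); dropping signs (only squares matter) gives (86, 49); check 86² + 49² = 7396 + 2401 = 9797 ✓.
  Scale by k = 2: (2·86, 2·49) = (172, 98).
Step 4: Order so x ≤ y and verify: 98² + 172² = 9604 + 29584 = 39188 = n. ✓

n = 39188 = 98² + 172² (one valid representation with x ≤ y).


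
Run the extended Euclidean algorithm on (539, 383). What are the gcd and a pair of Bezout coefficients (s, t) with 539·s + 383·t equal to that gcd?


Euclidean algorithm on (539, 383) — divide until remainder is 0:
  539 = 1 · 383 + 156
  383 = 2 · 156 + 71
  156 = 2 · 71 + 14
  71 = 5 · 14 + 1
  14 = 14 · 1 + 0
gcd(539, 383) = 1.
Track Bezout coefficients alongside the remainders: start with r₀ = 539 = a·1 + b·0 (s = 1, t = 0) and r₁ = 383 = a·0 + b·1 (s = 0, t = 1); each new remainder r_{k+1} = r_{k-1} − q_k·r_k inherits s_{k+1} = s_{k-1} − q_k·s_k, t_{k+1} = t_{k-1} − q_k·t_k, so r_k = a·s_k + b·t_k at every step:
  q = 1: r = 156, s = 1 − 1·0 = 1, t = 0 − 1·1 = -1  (check: 539·1 + 383·(-1) = 156)
  q = 2: r = 71, s = 0 − 2·1 = -2, t = 1 − 2·(-1) = 3  (check: 539·(-2) + 383·3 = 71)
  q = 2: r = 14, s = 1 − 2·(-2) = 5, t = -1 − 2·3 = -7  (check: 539·5 + 383·(-7) = 14)
  q = 5: r = 1, s = -2 − 5·5 = -27, t = 3 − 5·(-7) = 38  (check: 539·(-27) + 383·38 = 1)
The row with r = 1 (the gcd) gives the Bezout coefficients s = -27, t = 38.
Result: 539 · (-27) + 383 · (38) = 1.

gcd(539, 383) = 1; s = -27, t = 38 (check: 539·(-27) + 383·38 = 1).


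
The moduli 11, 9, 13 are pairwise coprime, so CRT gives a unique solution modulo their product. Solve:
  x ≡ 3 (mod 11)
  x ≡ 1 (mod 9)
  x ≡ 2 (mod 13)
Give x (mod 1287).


Moduli 11, 9, 13 are pairwise coprime; by CRT there is a unique solution modulo M = 11 · 9 · 13 = 1287.
Solve pairwise, accumulating the modulus:
  Start with x ≡ 3 (mod 11).
  Combine with x ≡ 1 (mod 9): since gcd(11, 9) = 1, we get a unique residue mod 99.
    Write x = 3 + 11·t and substitute into x ≡ 1 (mod 9): 11·t ≡ 1 − 3 = -2 (mod 9).
    Reduce coefficients mod 9: 2·t ≡ 7 (mod 9).
    The inverse of 2 mod 9 is 5 (since 2·5 = 10 = 1·9 + 1), so t ≡ 5·7 = 35 ≡ 8 (mod 9).
    Then x = 3 + 11·8 = 91, valid modulo lcm(11, 9) = 99: x ≡ 91 (mod 99).
  Combine with x ≡ 2 (mod 13): since gcd(99, 13) = 1, we get a unique residue mod 1287.
    Write x = 91 + 99·t and substitute into x ≡ 2 (mod 13): 99·t ≡ 2 − 91 = -89 (mod 13).
    Reduce coefficients mod 13: 8·t ≡ 2 (mod 13).
    The inverse of 8 mod 13 is 5 (since 8·5 = 40 = 3·13 + 1), so t ≡ 5·2 = 10 ≡ 10 (mod 13).
    Then x = 91 + 99·10 = 1081, valid modulo lcm(99, 13) = 1287: x ≡ 1081 (mod 1287).
Verify: 1081 mod 11 = 3 ✓, 1081 mod 9 = 1 ✓, 1081 mod 13 = 2 ✓.

x ≡ 1081 (mod 1287).


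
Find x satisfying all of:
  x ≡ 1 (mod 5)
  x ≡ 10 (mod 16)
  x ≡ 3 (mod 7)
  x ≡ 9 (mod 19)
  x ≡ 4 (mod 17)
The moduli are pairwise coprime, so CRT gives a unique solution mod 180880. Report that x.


Product of moduli M = 5 · 16 · 7 · 19 · 17 = 180880.
Merge one congruence at a time:
  Start: x ≡ 1 (mod 5).
  Combine with x ≡ 10 (mod 16); new modulus lcm = 80.
    Write x = 1 + 5·t and substitute into x ≡ 10 (mod 16): 5·t ≡ 10 − 1 = 9 (mod 16).
    The inverse of 5 mod 16 is 13 (since 5·13 = 65 = 4·16 + 1), so t ≡ 13·9 = 117 ≡ 5 (mod 16).
    Then x = 1 + 5·5 = 26, valid modulo lcm(5, 16) = 80: x ≡ 26 (mod 80).
  Combine with x ≡ 3 (mod 7); new modulus lcm = 560.
    Write x = 26 + 80·t and substitute into x ≡ 3 (mod 7): 80·t ≡ 3 − 26 = -23 (mod 7).
    Reduce coefficients mod 7: 3·t ≡ 5 (mod 7).
    The inverse of 3 mod 7 is 5 (since 3·5 = 15 = 2·7 + 1), so t ≡ 5·5 = 25 ≡ 4 (mod 7).
    Then x = 26 + 80·4 = 346, valid modulo lcm(80, 7) = 560: x ≡ 346 (mod 560).
  Combine with x ≡ 9 (mod 19); new modulus lcm = 10640.
    Write x = 346 + 560·t and substitute into x ≡ 9 (mod 19): 560·t ≡ 9 − 346 = -337 (mod 19).
    Reduce coefficients mod 19: 9·t ≡ 5 (mod 19).
    The inverse of 9 mod 19 is 17 (since 9·17 = 153 = 8·19 + 1), so t ≡ 17·5 = 85 ≡ 9 (mod 19).
    Then x = 346 + 560·9 = 5386, valid modulo lcm(560, 19) = 10640: x ≡ 5386 (mod 10640).
  Combine with x ≡ 4 (mod 17); new modulus lcm = 180880.
    Write x = 5386 + 10640·t and substitute into x ≡ 4 (mod 17): 10640·t ≡ 4 − 5386 = -5382 (mod 17).
    Reduce coefficients mod 17: 15·t ≡ 7 (mod 17).
    The inverse of 15 mod 17 is 8 (since 15·8 = 120 = 7·17 + 1), so t ≡ 8·7 = 56 ≡ 5 (mod 17).
    Then x = 5386 + 10640·5 = 58586, valid modulo lcm(10640, 17) = 180880: x ≡ 58586 (mod 180880).
Verify against each original: 58586 mod 5 = 1, 58586 mod 16 = 10, 58586 mod 7 = 3, 58586 mod 19 = 9, 58586 mod 17 = 4.

x ≡ 58586 (mod 180880).


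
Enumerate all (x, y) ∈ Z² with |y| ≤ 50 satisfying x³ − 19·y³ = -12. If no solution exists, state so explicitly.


The equation is x³ - 19y³ = -12. For fixed y, x³ = 19·y³ − 12, so a solution requires the RHS to be a perfect cube.
Strategy: iterate y from -50 to 50, compute RHS = 19·y³ − 12, and check whether it is a (positive or negative) perfect cube.
Check small values of y:
  y = 0: RHS = -12 is not a perfect cube.
  y = 1: RHS = 7 is not a perfect cube.
  y = -1: RHS = -31 is not a perfect cube.
  y = 2: RHS = 140 is not a perfect cube.
  y = -2: RHS = -164 is not a perfect cube.
  y = 3: RHS = 501 is not a perfect cube.
  y = -3: RHS = -525 is not a perfect cube.
Continuing the search up to |y| = 50 finds no solutions either.
No (x, y) in the scanned range satisfies the equation.

No integer solutions with |y| ≤ 50.


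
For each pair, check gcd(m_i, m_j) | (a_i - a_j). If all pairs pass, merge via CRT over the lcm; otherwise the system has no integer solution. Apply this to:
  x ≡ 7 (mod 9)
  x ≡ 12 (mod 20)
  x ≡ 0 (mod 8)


Moduli 9, 20, 8 are not pairwise coprime, so CRT works modulo lcm(m_i) when all pairwise compatibility conditions hold.
Pairwise compatibility: gcd(m_i, m_j) must divide a_i - a_j for every pair.
Merge one congruence at a time:
  Start: x ≡ 7 (mod 9).
  Combine with x ≡ 12 (mod 20): gcd(9, 20) = 1; 12 - 7 = 5, which IS divisible by 1, so compatible.
    Write x = 7 + 9·t and substitute into x ≡ 12 (mod 20): 9·t ≡ 12 − 7 = 5 (mod 20).
    The inverse of 9 mod 20 is 9 (since 9·9 = 81 = 4·20 + 1), so t ≡ 9·5 = 45 ≡ 5 (mod 20).
    Then x = 7 + 9·5 = 52, valid modulo lcm(9, 20) = 180: x ≡ 52 (mod 180).
  Combine with x ≡ 0 (mod 8): gcd(180, 8) = 4; 0 - 52 = -52, which IS divisible by 4, so compatible.
    Write x = 52 + 180·t and substitute into x ≡ 0 (mod 8): 180·t ≡ 0 − 52 = -52 (mod 8).
    Divide the congruence (and modulus) by g = 4: 45·t ≡ -13 (mod 2).
    Reduce coefficients mod 2: 1·t ≡ 1 (mod 2).
    So t ≡ 1 (mod 2).
    Then x = 52 + 180·1 = 232, valid modulo lcm(180, 8) = 360: x ≡ 232 (mod 360).
Verify: 232 mod 9 = 7, 232 mod 20 = 12, 232 mod 8 = 0.

x ≡ 232 (mod 360).


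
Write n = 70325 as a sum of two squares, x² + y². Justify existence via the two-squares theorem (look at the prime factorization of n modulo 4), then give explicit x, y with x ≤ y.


Step 1: Factor n = 70325 = 5^2 · 29 · 97.
Step 2: Check the mod-4 condition on each prime factor: 5 ≡ 1 (mod 4), exponent 2; 29 ≡ 1 (mod 4), exponent 1; 97 ≡ 1 (mod 4), exponent 1.
All primes ≡ 3 (mod 4) appear to even exponent (or don't appear), so by the two-squares theorem n IS expressible as a sum of two squares.
Step 3: Build a representation. Group n = k² · m with k = 5 and m = 29 · 97 = 2813 (a product of primes ≡ 1 (mod 4)); a representation of m scales to one of n via (k·x)² + (k·y)² = k²(x² + y²). Each prime p ≡ 1 (mod 4) is itself a sum of two squares; find a² by testing p − a² for a perfect square:
  29: 29 − 1² = 28, 29 − 2² = 25 = 5² ⇒ 29 = 2² + 5².
  97: 97 − 1² = 96, 97 − 2² = 93, 97 − 3² = 88, 97 − 4² = 81 = 9² ⇒ 97 = 4² + 9².
  Combine using the Brahmagupta–Fibonacci identity (a² + b²)(c² + d²) = (ac − bd)² + (ad + bc)² = (ac + bd)² + (ad − bc)²:
  29 · 97 = 2813: from (2² + 5²)(4² + 9²), take (2·4 − 5·9, 2·9 + 5·4) = (8 − 45, 18 + 20) = (-37, 38); dropping signs (only squares matter) gives (37, 38); check 37² + 38² = 1369 + 1444 = 2813 ✓.
  Scale by k = 5: (5·37, 5·38) = (185, 190).
Step 4: Order so x ≤ y and verify: 185² + 190² = 34225 + 36100 = 70325 = n. ✓

n = 70325 = 185² + 190² (one valid representation with x ≤ y).


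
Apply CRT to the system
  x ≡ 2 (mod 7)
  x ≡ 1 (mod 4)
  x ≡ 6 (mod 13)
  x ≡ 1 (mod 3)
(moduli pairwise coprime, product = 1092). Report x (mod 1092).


Product of moduli M = 7 · 4 · 13 · 3 = 1092.
Merge one congruence at a time:
  Start: x ≡ 2 (mod 7).
  Combine with x ≡ 1 (mod 4); new modulus lcm = 28.
    Write x = 2 + 7·t and substitute into x ≡ 1 (mod 4): 7·t ≡ 1 − 2 = -1 (mod 4).
    Reduce coefficients mod 4: 3·t ≡ 3 (mod 4).
    The inverse of 3 mod 4 is 3 (since 3·3 = 9 = 2·4 + 1), so t ≡ 3·3 = 9 ≡ 1 (mod 4).
    Then x = 2 + 7·1 = 9, valid modulo lcm(7, 4) = 28: x ≡ 9 (mod 28).
  Combine with x ≡ 6 (mod 13); new modulus lcm = 364.
    Write x = 9 + 28·t and substitute into x ≡ 6 (mod 13): 28·t ≡ 6 − 9 = -3 (mod 13).
    Reduce coefficients mod 13: 2·t ≡ 10 (mod 13).
    The inverse of 2 mod 13 is 7 (since 2·7 = 14 = 1·13 + 1), so t ≡ 7·10 = 70 ≡ 5 (mod 13).
    Then x = 9 + 28·5 = 149, valid modulo lcm(28, 13) = 364: x ≡ 149 (mod 364).
  Combine with x ≡ 1 (mod 3); new modulus lcm = 1092.
    Write x = 149 + 364·t and substitute into x ≡ 1 (mod 3): 364·t ≡ 1 − 149 = -148 (mod 3).
    Reduce coefficients mod 3: 1·t ≡ 2 (mod 3).
    So t ≡ 2 (mod 3).
    Then x = 149 + 364·2 = 877, valid modulo lcm(364, 3) = 1092: x ≡ 877 (mod 1092).
Verify against each original: 877 mod 7 = 2, 877 mod 4 = 1, 877 mod 13 = 6, 877 mod 3 = 1.

x ≡ 877 (mod 1092).


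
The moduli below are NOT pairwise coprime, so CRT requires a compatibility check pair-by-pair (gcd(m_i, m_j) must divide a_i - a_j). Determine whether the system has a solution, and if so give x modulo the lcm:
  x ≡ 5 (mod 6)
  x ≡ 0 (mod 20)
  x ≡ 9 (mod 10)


Moduli 6, 20, 10 are not pairwise coprime, so CRT works modulo lcm(m_i) when all pairwise compatibility conditions hold.
Pairwise compatibility: gcd(m_i, m_j) must divide a_i - a_j for every pair.
Merge one congruence at a time:
  Start: x ≡ 5 (mod 6).
  Combine with x ≡ 0 (mod 20): gcd(6, 20) = 2, and 0 - 5 = -5 is NOT divisible by 2.
    ⇒ system is inconsistent (no integer solution).

No solution (the system is inconsistent).


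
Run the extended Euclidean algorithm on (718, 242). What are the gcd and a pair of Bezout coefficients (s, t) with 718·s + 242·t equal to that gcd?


Euclidean algorithm on (718, 242) — divide until remainder is 0:
  718 = 2 · 242 + 234
  242 = 1 · 234 + 8
  234 = 29 · 8 + 2
  8 = 4 · 2 + 0
gcd(718, 242) = 2.
Track Bezout coefficients alongside the remainders: start with r₀ = 718 = a·1 + b·0 (s = 1, t = 0) and r₁ = 242 = a·0 + b·1 (s = 0, t = 1); each new remainder r_{k+1} = r_{k-1} − q_k·r_k inherits s_{k+1} = s_{k-1} − q_k·s_k, t_{k+1} = t_{k-1} − q_k·t_k, so r_k = a·s_k + b·t_k at every step:
  q = 2: r = 234, s = 1 − 2·0 = 1, t = 0 − 2·1 = -2  (check: 718·1 + 242·(-2) = 234)
  q = 1: r = 8, s = 0 − 1·1 = -1, t = 1 − 1·(-2) = 3  (check: 718·(-1) + 242·3 = 8)
  q = 29: r = 2, s = 1 − 29·(-1) = 30, t = -2 − 29·3 = -89  (check: 718·30 + 242·(-89) = 2)
The row with r = 2 (the gcd) gives the Bezout coefficients s = 30, t = -89.
Result: 718 · (30) + 242 · (-89) = 2.

gcd(718, 242) = 2; s = 30, t = -89 (check: 718·30 + 242·(-89) = 2).


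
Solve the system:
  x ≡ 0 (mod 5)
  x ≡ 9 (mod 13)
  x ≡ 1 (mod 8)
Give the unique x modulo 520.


Moduli 5, 13, 8 are pairwise coprime; by CRT there is a unique solution modulo M = 5 · 13 · 8 = 520.
Solve pairwise, accumulating the modulus:
  Start with x ≡ 0 (mod 5).
  Combine with x ≡ 9 (mod 13): since gcd(5, 13) = 1, we get a unique residue mod 65.
    Write x = 0 + 5·t and substitute into x ≡ 9 (mod 13): 5·t ≡ 9 − 0 = 9 (mod 13).
    The inverse of 5 mod 13 is 8 (since 5·8 = 40 = 3·13 + 1), so t ≡ 8·9 = 72 ≡ 7 (mod 13).
    Then x = 0 + 5·7 = 35, valid modulo lcm(5, 13) = 65: x ≡ 35 (mod 65).
  Combine with x ≡ 1 (mod 8): since gcd(65, 8) = 1, we get a unique residue mod 520.
    Write x = 35 + 65·t and substitute into x ≡ 1 (mod 8): 65·t ≡ 1 − 35 = -34 (mod 8).
    Reduce coefficients mod 8: 1·t ≡ 6 (mod 8).
    So t ≡ 6 (mod 8).
    Then x = 35 + 65·6 = 425, valid modulo lcm(65, 8) = 520: x ≡ 425 (mod 520).
Verify: 425 mod 5 = 0 ✓, 425 mod 13 = 9 ✓, 425 mod 8 = 1 ✓.

x ≡ 425 (mod 520).


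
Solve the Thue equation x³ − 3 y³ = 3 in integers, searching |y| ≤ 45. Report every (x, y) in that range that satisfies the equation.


The equation is x³ - 3y³ = 3. For fixed y, x³ = 3·y³ + 3, so a solution requires the RHS to be a perfect cube.
Strategy: iterate y from -45 to 45, compute RHS = 3·y³ + 3, and check whether it is a (positive or negative) perfect cube.
Check small values of y:
  y = 0: RHS = 3 is not a perfect cube.
  y = 1: RHS = 6 is not a perfect cube.
  y = -1: RHS = 0 = (0)³ ⇒ x = 0 works.
  y = 2: RHS = 27 = (3)³ ⇒ x = 3 works.
  y = -2: RHS = -21 is not a perfect cube.
  y = 3: RHS = 84 is not a perfect cube.
  y = -3: RHS = -78 is not a perfect cube.
Continuing the search up to |y| = 45 finds no further solutions beyond those listed.
Collected solutions: (0, -1), (3, 2).

Solutions (with |y| ≤ 45): (0, -1), (3, 2).


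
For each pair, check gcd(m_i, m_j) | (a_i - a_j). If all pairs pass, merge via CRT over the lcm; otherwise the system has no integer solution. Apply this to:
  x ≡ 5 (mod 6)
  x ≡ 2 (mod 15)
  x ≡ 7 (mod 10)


Moduli 6, 15, 10 are not pairwise coprime, so CRT works modulo lcm(m_i) when all pairwise compatibility conditions hold.
Pairwise compatibility: gcd(m_i, m_j) must divide a_i - a_j for every pair.
Merge one congruence at a time:
  Start: x ≡ 5 (mod 6).
  Combine with x ≡ 2 (mod 15): gcd(6, 15) = 3; 2 - 5 = -3, which IS divisible by 3, so compatible.
    Write x = 5 + 6·t and substitute into x ≡ 2 (mod 15): 6·t ≡ 2 − 5 = -3 (mod 15).
    Divide the congruence (and modulus) by g = 3: 2·t ≡ -1 (mod 5).
    Reduce coefficients mod 5: 2·t ≡ 4 (mod 5).
    The inverse of 2 mod 5 is 3 (since 2·3 = 6 = 1·5 + 1), so t ≡ 3·4 = 12 ≡ 2 (mod 5).
    Then x = 5 + 6·2 = 17, valid modulo lcm(6, 15) = 30: x ≡ 17 (mod 30).
  Combine with x ≡ 7 (mod 10): gcd(30, 10) = 10; 7 - 17 = -10, which IS divisible by 10, so compatible.
    Write x = 17 + 30·t and substitute into x ≡ 7 (mod 10): 30·t ≡ 7 − 17 = -10 (mod 10).
    Divide the congruence (and modulus) by g = 10: 3·t ≡ -1 (mod 1).
    Modulo 1 every t works; take t = 0.
    Then x = 17 + 30·0 = 17, valid modulo lcm(30, 10) = 30: x ≡ 17 (mod 30).
Verify: 17 mod 6 = 5, 17 mod 15 = 2, 17 mod 10 = 7.

x ≡ 17 (mod 30).


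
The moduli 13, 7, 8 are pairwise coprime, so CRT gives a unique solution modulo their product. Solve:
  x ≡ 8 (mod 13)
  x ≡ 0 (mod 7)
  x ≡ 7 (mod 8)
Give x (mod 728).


Moduli 13, 7, 8 are pairwise coprime; by CRT there is a unique solution modulo M = 13 · 7 · 8 = 728.
Solve pairwise, accumulating the modulus:
  Start with x ≡ 8 (mod 13).
  Combine with x ≡ 0 (mod 7): since gcd(13, 7) = 1, we get a unique residue mod 91.
    Write x = 8 + 13·t and substitute into x ≡ 0 (mod 7): 13·t ≡ 0 − 8 = -8 (mod 7).
    Reduce coefficients mod 7: 6·t ≡ 6 (mod 7).
    The inverse of 6 mod 7 is 6 (since 6·6 = 36 = 5·7 + 1), so t ≡ 6·6 = 36 ≡ 1 (mod 7).
    Then x = 8 + 13·1 = 21, valid modulo lcm(13, 7) = 91: x ≡ 21 (mod 91).
  Combine with x ≡ 7 (mod 8): since gcd(91, 8) = 1, we get a unique residue mod 728.
    Write x = 21 + 91·t and substitute into x ≡ 7 (mod 8): 91·t ≡ 7 − 21 = -14 (mod 8).
    Reduce coefficients mod 8: 3·t ≡ 2 (mod 8).
    The inverse of 3 mod 8 is 3 (since 3·3 = 9 = 1·8 + 1), so t ≡ 3·2 = 6 ≡ 6 (mod 8).
    Then x = 21 + 91·6 = 567, valid modulo lcm(91, 8) = 728: x ≡ 567 (mod 728).
Verify: 567 mod 13 = 8 ✓, 567 mod 7 = 0 ✓, 567 mod 8 = 7 ✓.

x ≡ 567 (mod 728).


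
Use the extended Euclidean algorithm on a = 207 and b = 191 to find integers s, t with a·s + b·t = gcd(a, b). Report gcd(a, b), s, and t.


Euclidean algorithm on (207, 191) — divide until remainder is 0:
  207 = 1 · 191 + 16
  191 = 11 · 16 + 15
  16 = 1 · 15 + 1
  15 = 15 · 1 + 0
gcd(207, 191) = 1.
Track Bezout coefficients alongside the remainders: start with r₀ = 207 = a·1 + b·0 (s = 1, t = 0) and r₁ = 191 = a·0 + b·1 (s = 0, t = 1); each new remainder r_{k+1} = r_{k-1} − q_k·r_k inherits s_{k+1} = s_{k-1} − q_k·s_k, t_{k+1} = t_{k-1} − q_k·t_k, so r_k = a·s_k + b·t_k at every step:
  q = 1: r = 16, s = 1 − 1·0 = 1, t = 0 − 1·1 = -1  (check: 207·1 + 191·(-1) = 16)
  q = 11: r = 15, s = 0 − 11·1 = -11, t = 1 − 11·(-1) = 12  (check: 207·(-11) + 191·12 = 15)
  q = 1: r = 1, s = 1 − 1·(-11) = 12, t = -1 − 1·12 = -13  (check: 207·12 + 191·(-13) = 1)
The row with r = 1 (the gcd) gives the Bezout coefficients s = 12, t = -13.
Result: 207 · (12) + 191 · (-13) = 1.

gcd(207, 191) = 1; s = 12, t = -13 (check: 207·12 + 191·(-13) = 1).


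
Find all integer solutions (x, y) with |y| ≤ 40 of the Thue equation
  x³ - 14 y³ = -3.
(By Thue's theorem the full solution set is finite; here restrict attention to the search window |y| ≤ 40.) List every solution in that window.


The equation is x³ - 14y³ = -3. For fixed y, x³ = 14·y³ − 3, so a solution requires the RHS to be a perfect cube.
Strategy: iterate y from -40 to 40, compute RHS = 14·y³ − 3, and check whether it is a (positive or negative) perfect cube.
Check small values of y:
  y = 0: RHS = -3 is not a perfect cube.
  y = 1: RHS = 11 is not a perfect cube.
  y = -1: RHS = -17 is not a perfect cube.
  y = 2: RHS = 109 is not a perfect cube.
  y = -2: RHS = -115 is not a perfect cube.
  y = 3: RHS = 375 is not a perfect cube.
  y = -3: RHS = -381 is not a perfect cube.
Continuing the search up to |y| = 40 finds no solutions either.
No (x, y) in the scanned range satisfies the equation.

No integer solutions with |y| ≤ 40.


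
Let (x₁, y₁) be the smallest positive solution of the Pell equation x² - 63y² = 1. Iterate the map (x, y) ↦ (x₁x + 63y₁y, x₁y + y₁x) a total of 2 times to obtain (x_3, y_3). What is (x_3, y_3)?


Step 1: Find the fundamental solution (x₁, y₁) of x² - 63y² = 1.
  Expand √63 as a continued fraction. a₀ = ⌊√63⌋ = 7; iterate m_{k+1} = d_k·a_k − m_k, d_{k+1} = (63 − m_{k+1}²)/d_k, a_{k+1} = ⌊(a₀ + m_{k+1})/d_{k+1}⌋ (starting m₀ = 0, d₀ = 1), with convergents p_k = a_k·p_{k-1} + p_{k-2}, q_k = a_k·q_{k-1} + q_{k-2} (p₋₁ = 1, q₋₁ = 0):
  k = 0: a₀ = 7; p₀/q₀ = 7/1; p₀² − 63·q₀² = 49 − 63 = -14.
  k = 1: m = 7, d = 14, a = ⌊(7 + 7)/14⌋ = 1; p/q = (1·7 + 1)/(1·1 + 0) = 8/1; p² − 63·q² = 64 − 63 = 1.
  The first convergent with p² − 63·q² = 1 gives the fundamental solution (x₁, y₁) = (8, 1).
Step 2: Apply the recurrence (x_{n+1}, y_{n+1}) = (x₁x_n + 63y₁y_n, x₁y_n + y₁x_n) repeatedly.
  From (x_1, y_1) = (8, 1): x_2 = 8·8 + 63·1·1 = 127; y_2 = 8·1 + 1·8 = 16.
  From (x_2, y_2) = (127, 16): x_3 = 8·127 + 63·1·16 = 2024; y_3 = 8·16 + 1·127 = 255.
Step 3: Verify x_3² - 63·y_3² = 4096576 - 4096575 = 1 (should be 1). ✓

(x_1, y_1) = (8, 1); (x_3, y_3) = (2024, 255).


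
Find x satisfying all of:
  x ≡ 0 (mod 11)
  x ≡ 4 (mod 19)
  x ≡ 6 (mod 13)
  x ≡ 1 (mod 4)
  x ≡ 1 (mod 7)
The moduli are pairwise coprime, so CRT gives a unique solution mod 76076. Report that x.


Product of moduli M = 11 · 19 · 13 · 4 · 7 = 76076.
Merge one congruence at a time:
  Start: x ≡ 0 (mod 11).
  Combine with x ≡ 4 (mod 19); new modulus lcm = 209.
    Write x = 0 + 11·t and substitute into x ≡ 4 (mod 19): 11·t ≡ 4 − 0 = 4 (mod 19).
    The inverse of 11 mod 19 is 7 (since 11·7 = 77 = 4·19 + 1), so t ≡ 7·4 = 28 ≡ 9 (mod 19).
    Then x = 0 + 11·9 = 99, valid modulo lcm(11, 19) = 209: x ≡ 99 (mod 209).
  Combine with x ≡ 6 (mod 13); new modulus lcm = 2717.
    Write x = 99 + 209·t and substitute into x ≡ 6 (mod 13): 209·t ≡ 6 − 99 = -93 (mod 13).
    Reduce coefficients mod 13: 1·t ≡ 11 (mod 13).
    So t ≡ 11 (mod 13).
    Then x = 99 + 209·11 = 2398, valid modulo lcm(209, 13) = 2717: x ≡ 2398 (mod 2717).
  Combine with x ≡ 1 (mod 4); new modulus lcm = 10868.
    Write x = 2398 + 2717·t and substitute into x ≡ 1 (mod 4): 2717·t ≡ 1 − 2398 = -2397 (mod 4).
    Reduce coefficients mod 4: 1·t ≡ 3 (mod 4).
    So t ≡ 3 (mod 4).
    Then x = 2398 + 2717·3 = 10549, valid modulo lcm(2717, 4) = 10868: x ≡ 10549 (mod 10868).
  Combine with x ≡ 1 (mod 7); new modulus lcm = 76076.
    Write x = 10549 + 10868·t and substitute into x ≡ 1 (mod 7): 10868·t ≡ 1 − 10549 = -10548 (mod 7).
    Reduce coefficients mod 7: 4·t ≡ 1 (mod 7).
    The inverse of 4 mod 7 is 2 (since 4·2 = 8 = 1·7 + 1), so t ≡ 2·1 = 2 ≡ 2 (mod 7).
    Then x = 10549 + 10868·2 = 32285, valid modulo lcm(10868, 7) = 76076: x ≡ 32285 (mod 76076).
Verify against each original: 32285 mod 11 = 0, 32285 mod 19 = 4, 32285 mod 13 = 6, 32285 mod 4 = 1, 32285 mod 7 = 1.

x ≡ 32285 (mod 76076).


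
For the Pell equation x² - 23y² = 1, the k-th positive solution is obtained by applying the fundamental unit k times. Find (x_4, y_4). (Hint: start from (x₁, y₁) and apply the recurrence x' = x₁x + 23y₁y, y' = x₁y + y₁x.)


Step 1: Find the fundamental solution (x₁, y₁) of x² - 23y² = 1.
  Expand √23 as a continued fraction. a₀ = ⌊√23⌋ = 4; iterate m_{k+1} = d_k·a_k − m_k, d_{k+1} = (23 − m_{k+1}²)/d_k, a_{k+1} = ⌊(a₀ + m_{k+1})/d_{k+1}⌋ (starting m₀ = 0, d₀ = 1), with convergents p_k = a_k·p_{k-1} + p_{k-2}, q_k = a_k·q_{k-1} + q_{k-2} (p₋₁ = 1, q₋₁ = 0):
  k = 0: a₀ = 4; p₀/q₀ = 4/1; p₀² − 23·q₀² = 16 − 23 = -7.
  k = 1: m = 4, d = 7, a = ⌊(4 + 4)/7⌋ = 1; p/q = (1·4 + 1)/(1·1 + 0) = 5/1; p² − 23·q² = 25 − 23 = 2.
  k = 2: m = 3, d = 2, a = ⌊(4 + 3)/2⌋ = 3; p/q = (3·5 + 4)/(3·1 + 1) = 19/4; p² − 23·q² = 361 − 368 = -7.
  k = 3: m = 3, d = 7, a = ⌊(4 + 3)/7⌋ = 1; p/q = (1·19 + 5)/(1·4 + 1) = 24/5; p² − 23·q² = 576 − 575 = 1.
  The first convergent with p² − 23·q² = 1 gives the fundamental solution (x₁, y₁) = (24, 5).
Step 2: Apply the recurrence (x_{n+1}, y_{n+1}) = (x₁x_n + 23y₁y_n, x₁y_n + y₁x_n) repeatedly.
  From (x_1, y_1) = (24, 5): x_2 = 24·24 + 23·5·5 = 1151; y_2 = 24·5 + 5·24 = 240.
  From (x_2, y_2) = (1151, 240): x_3 = 24·1151 + 23·5·240 = 55224; y_3 = 24·240 + 5·1151 = 11515.
  From (x_3, y_3) = (55224, 11515): x_4 = 24·55224 + 23·5·11515 = 2649601; y_4 = 24·11515 + 5·55224 = 552480.
Step 3: Verify x_4² - 23·y_4² = 7020385459201 - 7020385459200 = 1 (should be 1). ✓

(x_1, y_1) = (24, 5); (x_4, y_4) = (2649601, 552480).


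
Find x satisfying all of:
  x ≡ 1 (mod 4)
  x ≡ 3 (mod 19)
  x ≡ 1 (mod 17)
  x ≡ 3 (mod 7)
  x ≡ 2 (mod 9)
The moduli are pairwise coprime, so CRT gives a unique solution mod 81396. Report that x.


Product of moduli M = 4 · 19 · 17 · 7 · 9 = 81396.
Merge one congruence at a time:
  Start: x ≡ 1 (mod 4).
  Combine with x ≡ 3 (mod 19); new modulus lcm = 76.
    Write x = 1 + 4·t and substitute into x ≡ 3 (mod 19): 4·t ≡ 3 − 1 = 2 (mod 19).
    The inverse of 4 mod 19 is 5 (since 4·5 = 20 = 1·19 + 1), so t ≡ 5·2 = 10 ≡ 10 (mod 19).
    Then x = 1 + 4·10 = 41, valid modulo lcm(4, 19) = 76: x ≡ 41 (mod 76).
  Combine with x ≡ 1 (mod 17); new modulus lcm = 1292.
    Write x = 41 + 76·t and substitute into x ≡ 1 (mod 17): 76·t ≡ 1 − 41 = -40 (mod 17).
    Reduce coefficients mod 17: 8·t ≡ 11 (mod 17).
    The inverse of 8 mod 17 is 15 (since 8·15 = 120 = 7·17 + 1), so t ≡ 15·11 = 165 ≡ 12 (mod 17).
    Then x = 41 + 76·12 = 953, valid modulo lcm(76, 17) = 1292: x ≡ 953 (mod 1292).
  Combine with x ≡ 3 (mod 7); new modulus lcm = 9044.
    Write x = 953 + 1292·t and substitute into x ≡ 3 (mod 7): 1292·t ≡ 3 − 953 = -950 (mod 7).
    Reduce coefficients mod 7: 4·t ≡ 2 (mod 7).
    The inverse of 4 mod 7 is 2 (since 4·2 = 8 = 1·7 + 1), so t ≡ 2·2 = 4 ≡ 4 (mod 7).
    Then x = 953 + 1292·4 = 6121, valid modulo lcm(1292, 7) = 9044: x ≡ 6121 (mod 9044).
  Combine with x ≡ 2 (mod 9); new modulus lcm = 81396.
    Write x = 6121 + 9044·t and substitute into x ≡ 2 (mod 9): 9044·t ≡ 2 − 6121 = -6119 (mod 9).
    Reduce coefficients mod 9: 8·t ≡ 1 (mod 9).
    The inverse of 8 mod 9 is 8 (since 8·8 = 64 = 7·9 + 1), so t ≡ 8·1 = 8 ≡ 8 (mod 9).
    Then x = 6121 + 9044·8 = 78473, valid modulo lcm(9044, 9) = 81396: x ≡ 78473 (mod 81396).
Verify against each original: 78473 mod 4 = 1, 78473 mod 19 = 3, 78473 mod 17 = 1, 78473 mod 7 = 3, 78473 mod 9 = 2.

x ≡ 78473 (mod 81396).


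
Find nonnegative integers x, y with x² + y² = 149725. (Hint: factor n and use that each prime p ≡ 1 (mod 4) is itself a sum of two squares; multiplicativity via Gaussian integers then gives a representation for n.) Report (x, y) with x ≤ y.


Step 1: Factor n = 149725 = 5^2 · 53 · 113.
Step 2: Check the mod-4 condition on each prime factor: 5 ≡ 1 (mod 4), exponent 2; 53 ≡ 1 (mod 4), exponent 1; 113 ≡ 1 (mod 4), exponent 1.
All primes ≡ 3 (mod 4) appear to even exponent (or don't appear), so by the two-squares theorem n IS expressible as a sum of two squares.
Step 3: Build a representation. Group n = k² · m with k = 5 and m = 53 · 113 = 5989 (a product of primes ≡ 1 (mod 4)); a representation of m scales to one of n via (k·x)² + (k·y)² = k²(x² + y²). Each prime p ≡ 1 (mod 4) is itself a sum of two squares; find a² by testing p − a² for a perfect square:
  53: 53 − 1² = 52, 53 − 2² = 49 = 7² ⇒ 53 = 2² + 7².
  113: 113 − 1² = 112, 113 − 2² = 109, 113 − 3² = 104, 113 − 4² = 97, 113 − 5² = 88, 113 − 6² = 77, 113 − 7² = 64 = 8² ⇒ 113 = 7² + 8².
  Combine using the Brahmagupta–Fibonacci identity (a² + b²)(c² + d²) = (ac − bd)² + (ad + bc)² = (ac + bd)² + (ad − bc)²:
  53 · 113 = 5989: from (2² + 7²)(7² + 8²), take (2·7 − 7·8, 2·8 + 7·7) = (14 − 56, 16 + 49) = (-42, 65); dropping signs (only squares matter) gives (42, 65); check 42² + 65² = 1764 + 4225 = 5989 ✓.
  Scale by k = 5: (5·42, 5·65) = (210, 325).
Step 4: Order so x ≤ y and verify: 210² + 325² = 44100 + 105625 = 149725 = n. ✓

n = 149725 = 210² + 325² (one valid representation with x ≤ y).


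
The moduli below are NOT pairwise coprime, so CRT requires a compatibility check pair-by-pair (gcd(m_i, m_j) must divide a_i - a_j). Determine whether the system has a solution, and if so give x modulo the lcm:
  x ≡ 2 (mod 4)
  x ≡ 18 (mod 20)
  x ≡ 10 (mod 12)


Moduli 4, 20, 12 are not pairwise coprime, so CRT works modulo lcm(m_i) when all pairwise compatibility conditions hold.
Pairwise compatibility: gcd(m_i, m_j) must divide a_i - a_j for every pair.
Merge one congruence at a time:
  Start: x ≡ 2 (mod 4).
  Combine with x ≡ 18 (mod 20): gcd(4, 20) = 4; 18 - 2 = 16, which IS divisible by 4, so compatible.
    Write x = 2 + 4·t and substitute into x ≡ 18 (mod 20): 4·t ≡ 18 − 2 = 16 (mod 20).
    Divide the congruence (and modulus) by g = 4: 1·t ≡ 4 (mod 5).
    So t ≡ 4 (mod 5).
    Then x = 2 + 4·4 = 18, valid modulo lcm(4, 20) = 20: x ≡ 18 (mod 20).
  Combine with x ≡ 10 (mod 12): gcd(20, 12) = 4; 10 - 18 = -8, which IS divisible by 4, so compatible.
    Write x = 18 + 20·t and substitute into x ≡ 10 (mod 12): 20·t ≡ 10 − 18 = -8 (mod 12).
    Divide the congruence (and modulus) by g = 4: 5·t ≡ -2 (mod 3).
    Reduce coefficients mod 3: 2·t ≡ 1 (mod 3).
    The inverse of 2 mod 3 is 2 (since 2·2 = 4 = 1·3 + 1), so t ≡ 2·1 = 2 ≡ 2 (mod 3).
    Then x = 18 + 20·2 = 58, valid modulo lcm(20, 12) = 60: x ≡ 58 (mod 60).
Verify: 58 mod 4 = 2, 58 mod 20 = 18, 58 mod 12 = 10.

x ≡ 58 (mod 60).
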